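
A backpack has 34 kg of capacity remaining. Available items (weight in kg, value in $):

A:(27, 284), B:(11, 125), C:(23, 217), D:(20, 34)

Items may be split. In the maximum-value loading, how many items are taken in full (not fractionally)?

Order: B (125/11=11.36) > A (284/27=10.52) > C (217/23=9.43) > D (34/20=1.70)
Fill: take B (11 @ 125) → take 23/27 of A → 241.93; 34/34 used.
1 item(s) taken whole; one partial (take 23/27 of A).

1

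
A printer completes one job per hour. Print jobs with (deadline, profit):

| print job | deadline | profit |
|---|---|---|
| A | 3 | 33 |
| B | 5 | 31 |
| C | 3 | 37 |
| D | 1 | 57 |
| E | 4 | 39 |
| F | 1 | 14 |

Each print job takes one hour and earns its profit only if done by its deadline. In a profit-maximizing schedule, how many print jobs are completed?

By profit: D(d1,57), E(d4,39), C(d3,37), A(d3,33), B(d5,31), F(d1,14)
D→slot 1; E→slot 4; C→slot 3; A→slot 2; B→slot 5; F skipped.
5 of 6 scheduled.

5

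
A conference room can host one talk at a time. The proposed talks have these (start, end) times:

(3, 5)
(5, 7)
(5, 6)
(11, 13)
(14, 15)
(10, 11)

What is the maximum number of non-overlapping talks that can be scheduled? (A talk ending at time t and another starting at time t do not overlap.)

5

Order by finish time; keep every interval that doesn't clash with the previous kept one.
Sorted by end: (3,5)  (5,6)  (5,7)  (10,11)  (11,13)  (14,15)
take (3,5); take (5,6); skip (5,7); take (10,11); take (11,13); take (14,15).
Selected 5 talks.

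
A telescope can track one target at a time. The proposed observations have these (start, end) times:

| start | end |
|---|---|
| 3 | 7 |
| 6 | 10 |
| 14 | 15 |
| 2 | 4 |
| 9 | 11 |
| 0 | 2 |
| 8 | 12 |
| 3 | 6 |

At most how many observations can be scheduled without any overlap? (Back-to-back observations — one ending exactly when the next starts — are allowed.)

4

Greedy by earliest finish: after sorting by end time, pick each interval compatible with the last pick.
By end time: (0,2), (2,4), (3,6), (3,7), (6,10), (9,11), (8,12), (14,15).
Pick (0,2); next start ≥ 2 → (2,4); next start ≥ 4 → (6,10); next start ≥ 10 → (14,15).
Selected 4 observations.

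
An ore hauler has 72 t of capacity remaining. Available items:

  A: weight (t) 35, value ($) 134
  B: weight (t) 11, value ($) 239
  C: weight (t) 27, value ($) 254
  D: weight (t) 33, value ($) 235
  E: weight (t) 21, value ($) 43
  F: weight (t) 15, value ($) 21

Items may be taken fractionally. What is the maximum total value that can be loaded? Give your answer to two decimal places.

731.83

Order: B (239/11=21.73) > C (254/27=9.41) > D (235/33=7.12) > A (134/35=3.83) > E (43/21=2.05) > F (21/15=1.40)
Fill: take B (11 @ 239) → take C (27 @ 254) → take D (33 @ 235) → take 1/35 of A → 3.83; 72/72 used.
Total value = 731.83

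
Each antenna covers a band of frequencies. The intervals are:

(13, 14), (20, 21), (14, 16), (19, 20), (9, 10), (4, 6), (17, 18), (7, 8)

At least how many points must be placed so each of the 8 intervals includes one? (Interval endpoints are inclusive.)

6

Sort by right endpoint; whenever an interval is uncovered, place a point at its right end.
By right end: [4,6]  [7,8]  [9,10]  [13,14]  [14,16]  [17,18]  [19,20]  [20,21]
[4,6] uncovered → point at 6; [7,8] uncovered → point at 8; [9,10] uncovered → point at 10; [13,14] uncovered → point at 14; [17,18] uncovered → point at 18; [19,20] uncovered → point at 20.
Points: 6, 8, 10, 14, 18, 20 (6 total).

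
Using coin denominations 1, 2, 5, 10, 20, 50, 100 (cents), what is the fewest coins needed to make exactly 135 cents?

4

Use the largest denomination that fits, subtract, and repeat.
135 − 1×100→35 − 1×20→15 − 1×10→5 − 1×5→0
Total coins = 1 + 1 + 1 + 1 = 4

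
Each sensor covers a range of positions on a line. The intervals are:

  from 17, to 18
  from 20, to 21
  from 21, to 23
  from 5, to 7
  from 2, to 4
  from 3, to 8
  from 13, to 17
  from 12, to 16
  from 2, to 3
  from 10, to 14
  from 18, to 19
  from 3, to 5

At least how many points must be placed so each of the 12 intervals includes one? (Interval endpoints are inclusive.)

5

Process intervals by earliest right end; each time one isn't hit yet, stab at its right endpoint.
Sorted: [2,3] [2,4] [3,5] [5,7] [3,8] [10,14] [12,16] [13,17] [17,18] [18,19] [20,21] [21,23]
{[2,3],[2,4],[3,5]} hit by 3; {[5,7],[3,8]} hit by 7; {[10,14],[12,16],[13,17]} hit by 14; {[17,18],[18,19]} hit by 18; {[20,21],[21,23]} hit by 21.
Points: 3, 7, 14, 18, 21 (5 total).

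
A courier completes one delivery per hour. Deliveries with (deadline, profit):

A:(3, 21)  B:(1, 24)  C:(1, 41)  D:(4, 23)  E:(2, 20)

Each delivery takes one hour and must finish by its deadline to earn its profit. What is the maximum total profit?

Take jobs in profit order; each goes to the latest open slot no later than its deadline.
Profit order: C=41 B=24 D=23 A=21 E=20
Assign: C→slot 1, B skipped, D→slot 4, A→slot 3, E→slot 2.
Slots: [1:C] [2:E] [3:A] [4:D]
Profit = 41 + 20 + 21 + 23 = 105

105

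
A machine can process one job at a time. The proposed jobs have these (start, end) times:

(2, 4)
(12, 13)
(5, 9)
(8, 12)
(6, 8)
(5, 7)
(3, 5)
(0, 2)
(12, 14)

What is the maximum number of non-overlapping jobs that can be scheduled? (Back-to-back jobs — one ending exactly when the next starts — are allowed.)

Sorted by end: (0,2)  (2,4)  (3,5)  (5,7)  (6,8)  (5,9)  (8,12)  (12,13)  (12,14)
take (0,2); take (2,4); take (5,7); skip (5,9); take (8,12); take (12,13).
Selected 5 jobs.

5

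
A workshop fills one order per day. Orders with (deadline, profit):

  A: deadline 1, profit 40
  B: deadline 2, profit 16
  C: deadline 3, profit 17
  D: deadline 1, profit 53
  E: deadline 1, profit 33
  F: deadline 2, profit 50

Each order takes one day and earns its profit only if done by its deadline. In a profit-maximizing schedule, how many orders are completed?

Take jobs in profit order; each goes to the latest open slot no later than its deadline.
Profit order: D=53 F=50 A=40 E=33 C=17 B=16
Assign: D→slot 1, F→slot 2, A skipped, E skipped, C→slot 3, B skipped.
Slots: [1:D] [2:F] [3:C]
3 of 6 scheduled.

3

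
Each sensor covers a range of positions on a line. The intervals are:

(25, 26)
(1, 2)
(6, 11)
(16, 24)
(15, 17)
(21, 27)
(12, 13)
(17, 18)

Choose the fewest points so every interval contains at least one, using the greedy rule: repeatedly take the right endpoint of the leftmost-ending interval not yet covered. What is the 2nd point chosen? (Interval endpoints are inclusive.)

11

Sorted: [1,2] [6,11] [12,13] [15,17] [17,18] [16,24] [25,26] [21,27]
{[1,2]} hit by 2; {[6,11]} hit by 11; {[12,13]} hit by 13; {[15,17],[17,18],[16,24]} hit by 17; {[25,26],[21,27]} hit by 26.
Points: 2, 11, 13, 17, 26 (5 total).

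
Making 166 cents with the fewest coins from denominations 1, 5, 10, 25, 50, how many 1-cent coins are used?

1

Greedy: take as many of the largest coin as possible, then repeat with the remainder.
166 = 3×50 + 1×10 + 1×5 + 1×1
Count of 1: 1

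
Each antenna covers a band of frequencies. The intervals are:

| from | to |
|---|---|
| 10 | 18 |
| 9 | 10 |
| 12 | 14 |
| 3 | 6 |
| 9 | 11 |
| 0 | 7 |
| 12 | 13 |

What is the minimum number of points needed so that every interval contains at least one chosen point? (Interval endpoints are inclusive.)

By right end: [3,6]  [0,7]  [9,10]  [9,11]  [12,13]  [12,14]  [10,18]
[3,6] uncovered → point at 6; [9,10] uncovered → point at 10; [12,13] uncovered → point at 13.
Points: 6, 10, 13 (3 total).

3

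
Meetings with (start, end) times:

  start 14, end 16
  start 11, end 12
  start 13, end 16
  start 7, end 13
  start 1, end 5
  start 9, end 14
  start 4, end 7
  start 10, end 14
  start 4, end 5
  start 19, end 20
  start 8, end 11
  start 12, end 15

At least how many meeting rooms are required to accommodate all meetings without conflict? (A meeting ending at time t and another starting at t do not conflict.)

4

Events (time:±→running): 1:+→1 4:+→2 4:+→3 5:-→2 5:-→1 7:-→0 7:+→1 8:+→2 9:+→3 10:+→4 … peak 4.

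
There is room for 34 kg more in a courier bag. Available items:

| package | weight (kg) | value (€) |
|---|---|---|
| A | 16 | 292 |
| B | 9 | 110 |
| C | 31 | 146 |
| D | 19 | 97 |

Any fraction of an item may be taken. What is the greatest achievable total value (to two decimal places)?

447.95

Sort by value per unit weight and fill in that order.
Order: A (292/16=18.25) > B (110/9=12.22) > D (97/19=5.11) > C (146/31=4.71)
Fill: take A (16 @ 292) → take B (9 @ 110) → take 9/19 of D → 45.95; 34/34 used.
Total value = 447.95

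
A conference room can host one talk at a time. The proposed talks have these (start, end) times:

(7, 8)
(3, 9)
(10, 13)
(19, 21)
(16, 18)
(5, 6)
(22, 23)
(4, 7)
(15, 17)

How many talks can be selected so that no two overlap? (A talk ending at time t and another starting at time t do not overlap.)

Order by finish time; keep every interval that doesn't clash with the previous kept one.
By end time: (5,6), (4,7), (7,8), (3,9), (10,13), (15,17), (16,18), (19,21), (22,23).
Pick (5,6); next start ≥ 6 → (7,8); next start ≥ 8 → (10,13); next start ≥ 13 → (15,17); next start ≥ 17 → (19,21); next start ≥ 21 → (22,23).
Selected 6 talks.

6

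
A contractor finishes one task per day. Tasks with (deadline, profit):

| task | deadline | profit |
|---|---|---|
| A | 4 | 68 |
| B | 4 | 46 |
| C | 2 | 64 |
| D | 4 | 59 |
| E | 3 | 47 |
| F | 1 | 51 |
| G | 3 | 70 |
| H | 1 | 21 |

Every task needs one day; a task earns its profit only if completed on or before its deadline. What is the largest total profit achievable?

Profit order: G=70 A=68 C=64 D=59 F=51 E=47 B=46 H=21
Assign: G→slot 3, A→slot 4, C→slot 2, D→slot 1, F skipped, E skipped, B skipped, H skipped.
Slots: [1:D] [2:C] [3:G] [4:A]
Profit = 59 + 64 + 70 + 68 = 261

261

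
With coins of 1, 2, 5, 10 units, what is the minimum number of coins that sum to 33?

5

33 = 3×10 + 1×2 + 1×1
Total coins = 3 + 1 + 1 = 5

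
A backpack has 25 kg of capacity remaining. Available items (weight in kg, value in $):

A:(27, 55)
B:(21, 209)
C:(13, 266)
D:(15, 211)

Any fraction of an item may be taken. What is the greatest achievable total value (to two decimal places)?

434.80

Greedy by value/weight ratio, highest first.
Order: C (266/13=20.46) > D (211/15=14.07) > B (209/21=9.95) > A (55/27=2.04)
Fill: take C (13 @ 266) → take 12/15 of D → 168.80; 25/25 used.
Total value = 434.80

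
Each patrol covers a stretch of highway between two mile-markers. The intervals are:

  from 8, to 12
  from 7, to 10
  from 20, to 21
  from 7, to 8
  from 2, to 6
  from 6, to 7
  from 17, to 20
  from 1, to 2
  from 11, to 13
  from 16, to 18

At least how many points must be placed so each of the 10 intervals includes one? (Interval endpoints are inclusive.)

Sort by right endpoint; whenever an interval is uncovered, place a point at its right end.
By right end: [1,2]  [2,6]  [6,7]  [7,8]  [7,10]  [8,12]  [11,13]  [16,18]  [17,20]  [20,21]
[1,2] uncovered → point at 2; [6,7] uncovered → point at 7; [8,12] uncovered → point at 12; [16,18] uncovered → point at 18; [20,21] uncovered → point at 21.
Points: 2, 7, 12, 18, 21 (5 total).

5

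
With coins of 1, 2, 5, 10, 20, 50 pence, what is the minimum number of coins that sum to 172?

5

172 = 3×50 + 1×20 + 1×2
Total coins = 3 + 1 + 1 = 5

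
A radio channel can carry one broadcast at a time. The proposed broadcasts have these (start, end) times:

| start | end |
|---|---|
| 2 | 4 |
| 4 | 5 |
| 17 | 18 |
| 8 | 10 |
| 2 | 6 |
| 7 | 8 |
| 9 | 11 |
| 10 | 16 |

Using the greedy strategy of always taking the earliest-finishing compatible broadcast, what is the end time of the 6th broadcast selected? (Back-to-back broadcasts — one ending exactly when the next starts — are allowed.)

18

By end time: (2,4), (4,5), (2,6), (7,8), (8,10), (9,11), (10,16), (17,18).
Pick (2,4); next start ≥ 4 → (4,5); next start ≥ 5 → (7,8); next start ≥ 8 → (8,10); next start ≥ 10 → (10,16); next start ≥ 16 → (17,18).
Selected: (2,4) (4,5) (7,8) (8,10) (10,16) (17,18)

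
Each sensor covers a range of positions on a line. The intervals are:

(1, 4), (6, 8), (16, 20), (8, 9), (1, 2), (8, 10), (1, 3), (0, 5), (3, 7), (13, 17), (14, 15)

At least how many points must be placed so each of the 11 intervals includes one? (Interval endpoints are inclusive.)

Sort by right endpoint; whenever an interval is uncovered, place a point at its right end.
Sorted: [1,2] [1,3] [1,4] [0,5] [3,7] [6,8] [8,9] [8,10] [14,15] [13,17] [16,20]
{[1,2],[1,3],[1,4],[0,5]} hit by 2; {[3,7],[6,8]} hit by 7; {[8,9],[8,10]} hit by 9; {[14,15],[13,17]} hit by 15; {[16,20]} hit by 20.
Points: 2, 7, 9, 15, 20 (5 total).

5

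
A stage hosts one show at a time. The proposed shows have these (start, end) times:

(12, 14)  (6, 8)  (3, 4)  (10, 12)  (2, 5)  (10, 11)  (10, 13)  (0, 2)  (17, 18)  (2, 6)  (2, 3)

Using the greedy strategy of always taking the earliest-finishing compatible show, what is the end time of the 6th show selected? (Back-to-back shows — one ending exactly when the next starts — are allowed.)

Order by finish time; keep every interval that doesn't clash with the previous kept one.
By end time: (0,2), (2,3), (3,4), (2,5), (2,6), (6,8), (10,11), (10,12), (10,13), (12,14), (17,18).
Pick (0,2); next start ≥ 2 → (2,3); next start ≥ 3 → (3,4); next start ≥ 4 → (6,8); next start ≥ 8 → (10,11); next start ≥ 11 → (12,14); next start ≥ 14 → (17,18).
Selected: (0,2) (2,3) (3,4) (6,8) (10,11) (12,14) (17,18)

14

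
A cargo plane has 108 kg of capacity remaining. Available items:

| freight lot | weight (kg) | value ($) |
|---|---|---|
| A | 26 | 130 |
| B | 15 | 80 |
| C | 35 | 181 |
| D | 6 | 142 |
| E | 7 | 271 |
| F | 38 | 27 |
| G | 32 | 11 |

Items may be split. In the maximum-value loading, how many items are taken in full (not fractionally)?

5

Ratios (sorted): E 38.71, D 23.67, B 5.33, C 5.17, A 5.00, F 0.71, G 0.34
take E (7 @ 271); take D (6 @ 142); take B (15 @ 80); take C (35 @ 181); take A (26 @ 130); take 19/38 of F → 13.50. Capacity used 108/108.
5 item(s) taken whole; one partial (take 19/38 of F).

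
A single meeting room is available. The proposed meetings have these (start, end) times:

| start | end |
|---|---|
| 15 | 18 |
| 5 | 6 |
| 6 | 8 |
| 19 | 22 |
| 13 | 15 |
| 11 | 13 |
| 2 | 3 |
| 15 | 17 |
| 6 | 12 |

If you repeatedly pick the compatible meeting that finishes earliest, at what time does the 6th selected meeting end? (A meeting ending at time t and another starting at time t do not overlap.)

17

Greedy by earliest finish: after sorting by end time, pick each interval compatible with the last pick.
By end time: (2,3), (5,6), (6,8), (6,12), (11,13), (13,15), (15,17), (15,18), (19,22).
Pick (2,3); next start ≥ 3 → (5,6); next start ≥ 6 → (6,8); next start ≥ 8 → (11,13); next start ≥ 13 → (13,15); next start ≥ 15 → (15,17); next start ≥ 17 → (19,22).
Selected: (2,3) (5,6) (6,8) (11,13) (13,15) (15,17) (19,22)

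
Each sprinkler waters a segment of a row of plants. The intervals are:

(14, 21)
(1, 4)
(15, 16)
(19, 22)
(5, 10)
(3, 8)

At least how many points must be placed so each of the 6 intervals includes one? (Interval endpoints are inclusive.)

Sort by right endpoint; whenever an interval is uncovered, place a point at its right end.
Sorted: [1,4] [3,8] [5,10] [15,16] [14,21] [19,22]
{[1,4],[3,8]} hit by 4; {[5,10]} hit by 10; {[15,16],[14,21]} hit by 16; {[19,22]} hit by 22.
Points: 4, 10, 16, 22 (4 total).

4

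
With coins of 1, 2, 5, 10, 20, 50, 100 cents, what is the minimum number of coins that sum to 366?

Use the largest denomination that fits, subtract, and repeat.
366 − 3×100→66 − 1×50→16 − 1×10→6 − 1×5→1 − 1×1→0
Total coins = 3 + 1 + 1 + 1 + 1 = 7

7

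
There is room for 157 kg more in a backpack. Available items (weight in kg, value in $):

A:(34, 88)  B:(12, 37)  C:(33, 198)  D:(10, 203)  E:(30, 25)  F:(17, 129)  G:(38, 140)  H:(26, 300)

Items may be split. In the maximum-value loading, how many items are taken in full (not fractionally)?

6

Greedy by value/weight ratio, highest first.
Ratios (sorted): D 20.30, H 11.54, F 7.59, C 6.00, G 3.68, B 3.08, A 2.59, E 0.83
take D (10 @ 203); take H (26 @ 300); take F (17 @ 129); take C (33 @ 198); take G (38 @ 140); take B (12 @ 37); take 21/34 of A → 54.35. Capacity used 157/157.
6 item(s) taken whole; one partial (take 21/34 of A).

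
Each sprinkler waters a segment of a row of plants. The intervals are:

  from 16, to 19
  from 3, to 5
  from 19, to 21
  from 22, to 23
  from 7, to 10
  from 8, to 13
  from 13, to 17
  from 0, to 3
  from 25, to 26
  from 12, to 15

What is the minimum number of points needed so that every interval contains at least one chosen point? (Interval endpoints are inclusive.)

6

Sort by right endpoint; whenever an interval is uncovered, place a point at its right end.
By right end: [0,3]  [3,5]  [7,10]  [8,13]  [12,15]  [13,17]  [16,19]  [19,21]  [22,23]  [25,26]
[0,3] uncovered → point at 3; [7,10] uncovered → point at 10; [12,15] uncovered → point at 15; [16,19] uncovered → point at 19; [22,23] uncovered → point at 23; [25,26] uncovered → point at 26.
Points: 3, 10, 15, 19, 23, 26 (6 total).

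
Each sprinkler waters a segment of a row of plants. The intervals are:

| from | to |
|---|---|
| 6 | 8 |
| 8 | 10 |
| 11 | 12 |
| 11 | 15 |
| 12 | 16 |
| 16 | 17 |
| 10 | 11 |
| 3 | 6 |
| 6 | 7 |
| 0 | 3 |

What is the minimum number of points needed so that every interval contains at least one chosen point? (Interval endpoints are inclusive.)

5

Sorted: [0,3] [3,6] [6,7] [6,8] [8,10] [10,11] [11,12] [11,15] [12,16] [16,17]
{[0,3],[3,6]} hit by 3; {[6,7],[6,8]} hit by 7; {[8,10],[10,11]} hit by 10; {[11,12],[11,15],[12,16]} hit by 12; {[16,17]} hit by 17.
Points: 3, 7, 10, 12, 17 (5 total).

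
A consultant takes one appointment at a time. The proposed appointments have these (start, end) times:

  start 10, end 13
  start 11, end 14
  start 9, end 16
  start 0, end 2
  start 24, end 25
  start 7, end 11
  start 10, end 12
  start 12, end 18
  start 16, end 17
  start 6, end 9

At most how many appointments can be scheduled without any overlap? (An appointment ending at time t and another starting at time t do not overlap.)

By end time: (0,2), (6,9), (7,11), (10,12), (10,13), (11,14), (9,16), (16,17), (12,18), (24,25).
Pick (0,2); next start ≥ 2 → (6,9); next start ≥ 9 → (10,12); next start ≥ 12 → (16,17); next start ≥ 17 → (24,25).
Selected 5 appointments.

5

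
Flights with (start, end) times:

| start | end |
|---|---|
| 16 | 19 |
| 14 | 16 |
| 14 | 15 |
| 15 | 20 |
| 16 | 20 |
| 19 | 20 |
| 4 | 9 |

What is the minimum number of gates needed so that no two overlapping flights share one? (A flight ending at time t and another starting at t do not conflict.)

3

starts: [4, 14, 14, 15, 16, 16, 19]
ends:   [9, 15, 16, 19, 20, 20, 20]
s4→1 e9→0 s14→1 s14→2 e15→1 s15→2 e16→1 s16→2 s16→3  — peak 3.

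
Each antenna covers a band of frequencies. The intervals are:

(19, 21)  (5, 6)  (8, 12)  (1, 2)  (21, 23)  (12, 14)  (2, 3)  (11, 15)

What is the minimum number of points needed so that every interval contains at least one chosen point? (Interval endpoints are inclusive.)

4

Sort by right endpoint; whenever an interval is uncovered, place a point at its right end.
By right end: [1,2]  [2,3]  [5,6]  [8,12]  [12,14]  [11,15]  [19,21]  [21,23]
[1,2] uncovered → point at 2; [5,6] uncovered → point at 6; [8,12] uncovered → point at 12; [19,21] uncovered → point at 21.
Points: 2, 6, 12, 21 (4 total).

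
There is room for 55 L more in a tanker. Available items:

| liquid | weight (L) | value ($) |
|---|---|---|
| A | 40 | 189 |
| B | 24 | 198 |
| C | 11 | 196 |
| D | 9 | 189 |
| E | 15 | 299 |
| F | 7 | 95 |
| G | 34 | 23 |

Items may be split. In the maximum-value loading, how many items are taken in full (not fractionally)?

4

Ratios (sorted): D 21.00, E 19.93, C 17.82, F 13.57, B 8.25, A 4.72, G 0.68
take D (9 @ 189); take E (15 @ 299); take C (11 @ 196); take F (7 @ 95); take 13/24 of B → 107.25. Capacity used 55/55.
4 item(s) taken whole; one partial (take 13/24 of B).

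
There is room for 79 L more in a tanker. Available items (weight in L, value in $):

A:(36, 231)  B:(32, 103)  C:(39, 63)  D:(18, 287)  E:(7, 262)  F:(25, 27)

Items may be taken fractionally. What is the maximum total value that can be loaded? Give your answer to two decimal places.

Ratios (sorted): E 37.43, D 15.94, A 6.42, B 3.22, C 1.62, F 1.08
take E (7 @ 262); take D (18 @ 287); take A (36 @ 231); take 18/32 of B → 57.94. Capacity used 79/79.
Total value = 837.94

837.94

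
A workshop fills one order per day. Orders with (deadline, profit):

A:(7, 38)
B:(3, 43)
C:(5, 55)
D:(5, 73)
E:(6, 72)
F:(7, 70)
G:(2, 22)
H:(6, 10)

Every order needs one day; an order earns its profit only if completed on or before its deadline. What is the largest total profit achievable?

By profit: D(d5,73), E(d6,72), F(d7,70), C(d5,55), B(d3,43), A(d7,38), G(d2,22), H(d6,10)
D→slot 5; E→slot 6; F→slot 7; C→slot 4; B→slot 3; A→slot 2; G→slot 1; H skipped.
Profit = 22 + 38 + 43 + 55 + 73 + 72 + 70 = 373

373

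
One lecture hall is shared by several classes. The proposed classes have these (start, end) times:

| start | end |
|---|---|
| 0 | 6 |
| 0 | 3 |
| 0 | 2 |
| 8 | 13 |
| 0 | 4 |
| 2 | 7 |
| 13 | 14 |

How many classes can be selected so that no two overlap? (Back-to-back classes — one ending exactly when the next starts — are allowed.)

4

By end time: (0,2), (0,3), (0,4), (0,6), (2,7), (8,13), (13,14).
Pick (0,2); next start ≥ 2 → (2,7); next start ≥ 7 → (8,13); next start ≥ 13 → (13,14).
Selected 4 classes.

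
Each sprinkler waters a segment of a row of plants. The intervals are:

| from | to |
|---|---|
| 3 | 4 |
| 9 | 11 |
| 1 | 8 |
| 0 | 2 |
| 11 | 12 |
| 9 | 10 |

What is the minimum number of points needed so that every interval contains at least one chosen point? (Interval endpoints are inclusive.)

Sorted: [0,2] [3,4] [1,8] [9,10] [9,11] [11,12]
{[0,2]} hit by 2; {[3,4],[1,8]} hit by 4; {[9,10],[9,11]} hit by 10; {[11,12]} hit by 12.
Points: 2, 4, 10, 12 (4 total).

4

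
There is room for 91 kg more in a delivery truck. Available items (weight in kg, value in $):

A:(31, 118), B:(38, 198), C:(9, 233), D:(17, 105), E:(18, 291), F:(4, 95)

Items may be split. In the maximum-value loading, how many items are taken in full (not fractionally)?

5

Ratios (sorted): C 25.89, F 23.75, E 16.17, D 6.18, B 5.21, A 3.81
take C (9 @ 233); take F (4 @ 95); take E (18 @ 291); take D (17 @ 105); take B (38 @ 198); take 5/31 of A → 19.03. Capacity used 91/91.
5 item(s) taken whole; one partial (take 5/31 of A).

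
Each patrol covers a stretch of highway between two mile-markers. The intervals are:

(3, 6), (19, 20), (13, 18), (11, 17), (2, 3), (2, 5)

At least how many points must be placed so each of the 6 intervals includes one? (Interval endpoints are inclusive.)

3

Sort by right endpoint; whenever an interval is uncovered, place a point at its right end.
Sorted: [2,3] [2,5] [3,6] [11,17] [13,18] [19,20]
{[2,3],[2,5],[3,6]} hit by 3; {[11,17],[13,18]} hit by 17; {[19,20]} hit by 20.
Points: 3, 17, 20 (3 total).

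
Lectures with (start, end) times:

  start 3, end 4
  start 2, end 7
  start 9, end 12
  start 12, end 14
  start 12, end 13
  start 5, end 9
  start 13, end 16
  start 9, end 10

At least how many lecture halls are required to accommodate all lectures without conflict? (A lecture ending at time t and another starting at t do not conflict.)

2

starts: [2, 3, 5, 9, 9, 12, 12, 13]
ends:   [4, 7, 9, 10, 12, 13, 14, 16]
s2→1 s3→2  — peak 2.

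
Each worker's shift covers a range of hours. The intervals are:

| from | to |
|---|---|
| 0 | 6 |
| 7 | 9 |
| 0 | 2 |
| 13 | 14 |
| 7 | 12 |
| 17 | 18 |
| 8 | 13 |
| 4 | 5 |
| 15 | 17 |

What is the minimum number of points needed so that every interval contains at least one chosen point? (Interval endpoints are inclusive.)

Sorted: [0,2] [4,5] [0,6] [7,9] [7,12] [8,13] [13,14] [15,17] [17,18]
{[0,2]} hit by 2; {[4,5],[0,6]} hit by 5; {[7,9],[7,12],[8,13]} hit by 9; {[13,14]} hit by 14; {[15,17],[17,18]} hit by 17.
Points: 2, 5, 9, 14, 17 (5 total).

5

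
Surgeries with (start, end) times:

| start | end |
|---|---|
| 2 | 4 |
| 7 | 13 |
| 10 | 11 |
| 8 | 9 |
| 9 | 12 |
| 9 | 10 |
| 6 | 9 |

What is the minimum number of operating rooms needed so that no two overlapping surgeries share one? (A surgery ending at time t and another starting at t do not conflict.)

Events (time:±→running): 2:+→1 4:-→0 6:+→1 7:+→2 8:+→3 … peak 3.

3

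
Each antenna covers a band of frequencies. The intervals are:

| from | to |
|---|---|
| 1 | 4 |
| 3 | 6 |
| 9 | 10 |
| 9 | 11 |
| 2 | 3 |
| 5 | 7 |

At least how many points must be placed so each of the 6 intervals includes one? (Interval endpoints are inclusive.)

Sort by right endpoint; whenever an interval is uncovered, place a point at its right end.
By right end: [2,3]  [1,4]  [3,6]  [5,7]  [9,10]  [9,11]
[2,3] uncovered → point at 3; [5,7] uncovered → point at 7; [9,10] uncovered → point at 10.
Points: 3, 7, 10 (3 total).

3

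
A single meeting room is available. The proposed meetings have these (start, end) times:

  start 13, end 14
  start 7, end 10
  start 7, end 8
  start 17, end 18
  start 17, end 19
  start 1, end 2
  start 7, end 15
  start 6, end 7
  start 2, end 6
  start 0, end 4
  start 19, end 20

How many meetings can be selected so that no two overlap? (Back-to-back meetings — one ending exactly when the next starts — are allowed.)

Sort by end time and greedily take each interval whose start is ≥ the last chosen end.
Sorted by end: (1,2)  (0,4)  (2,6)  (6,7)  (7,8)  (7,10)  (13,14)  (7,15)  (17,18)  (17,19)  (19,20)
take (1,2); take (2,6); take (6,7); take (7,8); take (13,14); take (17,18); take (19,20).
Selected 7 meetings.

7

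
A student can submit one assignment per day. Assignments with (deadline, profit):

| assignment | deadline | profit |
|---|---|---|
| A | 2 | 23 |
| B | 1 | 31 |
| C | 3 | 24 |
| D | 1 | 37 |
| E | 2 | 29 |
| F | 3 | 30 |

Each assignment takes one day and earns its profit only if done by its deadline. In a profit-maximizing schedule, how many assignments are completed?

By profit: D(d1,37), B(d1,31), F(d3,30), E(d2,29), C(d3,24), A(d2,23)
D→slot 1; B skipped; F→slot 3; E→slot 2; C skipped; A skipped.
3 of 6 scheduled.

3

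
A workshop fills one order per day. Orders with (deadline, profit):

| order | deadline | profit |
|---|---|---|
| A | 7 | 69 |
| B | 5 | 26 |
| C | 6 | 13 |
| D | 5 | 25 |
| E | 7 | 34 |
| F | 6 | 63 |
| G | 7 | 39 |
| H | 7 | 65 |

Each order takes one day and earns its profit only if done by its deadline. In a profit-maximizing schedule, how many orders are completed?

7

Profit order: A=69 H=65 F=63 G=39 E=34 B=26 D=25 C=13
Assign: A→slot 7, H→slot 6, F→slot 5, G→slot 4, E→slot 3, B→slot 2, D→slot 1, C skipped.
Slots: [1:D] [2:B] [3:E] [4:G] [5:F] [6:H] [7:A]
7 of 8 scheduled.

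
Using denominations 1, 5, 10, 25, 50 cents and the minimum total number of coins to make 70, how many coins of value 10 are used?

Greedy: take as many of the largest coin as possible, then repeat with the remainder.
70 = 1×50 + 2×10
Count of 10: 2

2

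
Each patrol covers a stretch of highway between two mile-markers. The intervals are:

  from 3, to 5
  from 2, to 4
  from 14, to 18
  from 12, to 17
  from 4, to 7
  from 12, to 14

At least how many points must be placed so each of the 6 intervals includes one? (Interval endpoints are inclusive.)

By right end: [2,4]  [3,5]  [4,7]  [12,14]  [12,17]  [14,18]
[2,4] uncovered → point at 4; [12,14] uncovered → point at 14.
Points: 4, 14 (2 total).

2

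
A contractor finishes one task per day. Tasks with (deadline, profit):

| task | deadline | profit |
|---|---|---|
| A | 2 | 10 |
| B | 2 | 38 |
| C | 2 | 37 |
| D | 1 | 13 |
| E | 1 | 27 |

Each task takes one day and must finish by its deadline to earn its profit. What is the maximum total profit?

Sort by profit descending; place each in the latest free slot ≤ its deadline.
Profit order: B=38 C=37 E=27 D=13 A=10
Assign: B→slot 2, C→slot 1, E skipped, D skipped, A skipped.
Slots: [1:C] [2:B]
Profit = 37 + 38 = 75

75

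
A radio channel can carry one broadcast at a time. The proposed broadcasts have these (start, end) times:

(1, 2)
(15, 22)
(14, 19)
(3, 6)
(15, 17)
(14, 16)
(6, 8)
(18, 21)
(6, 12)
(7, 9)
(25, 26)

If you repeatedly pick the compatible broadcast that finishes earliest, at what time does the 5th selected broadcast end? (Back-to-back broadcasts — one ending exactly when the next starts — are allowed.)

Greedy by earliest finish: after sorting by end time, pick each interval compatible with the last pick.
By end time: (1,2), (3,6), (6,8), (7,9), (6,12), (14,16), (15,17), (14,19), (18,21), (15,22), (25,26).
Pick (1,2); next start ≥ 2 → (3,6); next start ≥ 6 → (6,8); next start ≥ 8 → (14,16); next start ≥ 16 → (18,21); next start ≥ 21 → (25,26).
Selected: (1,2) (3,6) (6,8) (14,16) (18,21) (25,26)

21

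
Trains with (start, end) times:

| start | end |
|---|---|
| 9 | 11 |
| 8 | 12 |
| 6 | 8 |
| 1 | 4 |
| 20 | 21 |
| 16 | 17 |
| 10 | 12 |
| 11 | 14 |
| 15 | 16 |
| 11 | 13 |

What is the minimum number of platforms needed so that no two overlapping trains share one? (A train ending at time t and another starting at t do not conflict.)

The answer is the maximum number of intervals overlapping at any instant.
starts: [1, 6, 8, 9, 10, 11, 11, 15, 16, 20]
ends:   [4, 8, 11, 12, 12, 13, 14, 16, 17, 21]
s1→1 e4→0 s6→1 e8→0 s8→1 s9→2 s10→3 e11→2 s11→3 s11→4  — peak 4.

4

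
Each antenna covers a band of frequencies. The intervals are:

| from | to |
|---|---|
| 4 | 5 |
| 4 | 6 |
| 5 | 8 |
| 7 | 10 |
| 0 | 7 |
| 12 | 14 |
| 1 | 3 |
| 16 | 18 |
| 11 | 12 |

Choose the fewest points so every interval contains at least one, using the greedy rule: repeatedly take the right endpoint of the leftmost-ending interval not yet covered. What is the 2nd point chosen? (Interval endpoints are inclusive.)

Sort by right endpoint; whenever an interval is uncovered, place a point at its right end.
Sorted: [1,3] [4,5] [4,6] [0,7] [5,8] [7,10] [11,12] [12,14] [16,18]
{[1,3]} hit by 3; {[4,5],[4,6],[0,7],[5,8]} hit by 5; {[7,10]} hit by 10; {[11,12],[12,14]} hit by 12; {[16,18]} hit by 18.
Points: 3, 5, 10, 12, 18 (5 total).

5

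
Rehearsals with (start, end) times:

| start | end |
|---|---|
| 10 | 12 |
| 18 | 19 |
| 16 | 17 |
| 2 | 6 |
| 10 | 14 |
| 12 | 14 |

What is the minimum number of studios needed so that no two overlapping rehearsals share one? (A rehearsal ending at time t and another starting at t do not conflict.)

2

starts: [2, 10, 10, 12, 16, 18]
ends:   [6, 12, 14, 14, 17, 19]
s2→1 e6→0 s10→1 s10→2  — peak 2.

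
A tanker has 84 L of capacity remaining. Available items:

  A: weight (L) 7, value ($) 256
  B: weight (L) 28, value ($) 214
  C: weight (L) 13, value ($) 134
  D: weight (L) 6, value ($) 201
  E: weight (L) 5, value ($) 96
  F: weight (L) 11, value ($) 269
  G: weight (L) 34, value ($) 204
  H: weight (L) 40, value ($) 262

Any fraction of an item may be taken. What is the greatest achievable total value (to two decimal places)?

1261.70

Order: A (256/7=36.57) > D (201/6=33.50) > F (269/11=24.45) > E (96/5=19.20) > C (134/13=10.31) > B (214/28=7.64) > H (262/40=6.55) > G (204/34=6.00)
Fill: take A (7 @ 256) → take D (6 @ 201) → take F (11 @ 269) → take E (5 @ 96) → take C (13 @ 134) → take B (28 @ 214) → take 14/40 of H → 91.70; 84/84 used.
Total value = 1261.70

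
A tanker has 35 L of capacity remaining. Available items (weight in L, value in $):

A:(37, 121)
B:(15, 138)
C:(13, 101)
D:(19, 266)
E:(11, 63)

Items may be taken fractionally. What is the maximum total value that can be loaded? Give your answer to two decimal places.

Sort by value per unit weight and fill in that order.
Order: D (266/19=14.00) > B (138/15=9.20) > C (101/13=7.77) > E (63/11=5.73) > A (121/37=3.27)
Fill: take D (19 @ 266) → take B (15 @ 138) → take 1/13 of C → 7.77; 35/35 used.
Total value = 411.77

411.77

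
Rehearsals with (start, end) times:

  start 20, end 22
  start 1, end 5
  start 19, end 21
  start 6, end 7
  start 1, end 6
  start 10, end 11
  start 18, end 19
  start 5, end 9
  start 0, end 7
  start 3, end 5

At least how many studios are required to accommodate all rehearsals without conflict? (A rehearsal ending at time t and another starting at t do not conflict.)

4

Count concurrent intervals with a sweep; the peak is the room count.
Events (time:±→running): 0:+→1 1:+→2 1:+→3 3:+→4 … peak 4.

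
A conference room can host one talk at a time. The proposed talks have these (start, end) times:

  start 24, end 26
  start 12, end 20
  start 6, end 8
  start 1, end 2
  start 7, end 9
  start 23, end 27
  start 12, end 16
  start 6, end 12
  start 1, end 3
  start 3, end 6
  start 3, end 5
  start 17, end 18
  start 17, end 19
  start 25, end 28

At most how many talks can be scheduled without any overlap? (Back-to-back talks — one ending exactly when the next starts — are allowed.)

Order by finish time; keep every interval that doesn't clash with the previous kept one.
Sorted by end: (1,2)  (1,3)  (3,5)  (3,6)  (6,8)  (7,9)  (6,12)  (12,16)  (17,18)  (17,19)  (12,20)  (24,26)  (23,27)  (25,28)
take (1,2); skip (1,3); take (3,5); skip (3,6); take (6,8); take (12,16); take (17,18); take (24,26).
Selected 6 talks.

6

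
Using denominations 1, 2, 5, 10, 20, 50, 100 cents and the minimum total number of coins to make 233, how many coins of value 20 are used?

Greedy: take as many of the largest coin as possible, then repeat with the remainder.
233 = 2×100 + 1×20 + 1×10 + 1×2 + 1×1
Count of 20: 1

1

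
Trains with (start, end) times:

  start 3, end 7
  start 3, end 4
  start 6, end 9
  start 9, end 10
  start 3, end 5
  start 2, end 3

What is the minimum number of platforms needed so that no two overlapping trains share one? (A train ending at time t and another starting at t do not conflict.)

3

Count concurrent intervals with a sweep; the peak is the room count.
starts: [2, 3, 3, 3, 6, 9]
ends:   [3, 4, 5, 7, 9, 10]
s2→1 e3→0 s3→1 s3→2 s3→3  — peak 3.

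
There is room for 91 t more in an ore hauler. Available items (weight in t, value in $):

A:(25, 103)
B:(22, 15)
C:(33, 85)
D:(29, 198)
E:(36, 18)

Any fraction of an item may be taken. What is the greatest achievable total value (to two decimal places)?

Sort by value per unit weight and fill in that order.
Ratios (sorted): D 6.83, A 4.12, C 2.58, B 0.68, E 0.50
take D (29 @ 198); take A (25 @ 103); take C (33 @ 85); take 4/22 of B → 2.73. Capacity used 91/91.
Total value = 388.73

388.73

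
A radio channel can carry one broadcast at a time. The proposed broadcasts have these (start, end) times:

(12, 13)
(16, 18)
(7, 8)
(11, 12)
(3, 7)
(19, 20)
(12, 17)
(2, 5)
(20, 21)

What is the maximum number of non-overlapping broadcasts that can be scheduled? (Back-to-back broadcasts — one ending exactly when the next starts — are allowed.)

7

By end time: (2,5), (3,7), (7,8), (11,12), (12,13), (12,17), (16,18), (19,20), (20,21).
Pick (2,5); next start ≥ 5 → (7,8); next start ≥ 8 → (11,12); next start ≥ 12 → (12,13); next start ≥ 13 → (16,18); next start ≥ 18 → (19,20); next start ≥ 20 → (20,21).
Selected 7 broadcasts.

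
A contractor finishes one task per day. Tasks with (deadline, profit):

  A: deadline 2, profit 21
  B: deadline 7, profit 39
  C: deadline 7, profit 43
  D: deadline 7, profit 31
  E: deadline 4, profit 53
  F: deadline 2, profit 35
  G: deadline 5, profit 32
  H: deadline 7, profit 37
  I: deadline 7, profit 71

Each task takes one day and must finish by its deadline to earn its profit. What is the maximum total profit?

310

Take jobs in profit order; each goes to the latest open slot no later than its deadline.
By profit: I(d7,71), E(d4,53), C(d7,43), B(d7,39), H(d7,37), F(d2,35), G(d5,32), D(d7,31), A(d2,21)
I→slot 7; E→slot 4; C→slot 6; B→slot 5; H→slot 3; F→slot 2; G→slot 1; D skipped; A skipped.
Profit = 32 + 35 + 37 + 53 + 39 + 43 + 71 = 310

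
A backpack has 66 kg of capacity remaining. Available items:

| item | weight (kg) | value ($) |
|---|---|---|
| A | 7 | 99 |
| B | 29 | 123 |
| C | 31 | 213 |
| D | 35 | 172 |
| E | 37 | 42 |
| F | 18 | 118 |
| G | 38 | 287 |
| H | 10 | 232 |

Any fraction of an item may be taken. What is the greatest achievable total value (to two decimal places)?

693.58

Greedy by value/weight ratio, highest first.
Order: H (232/10=23.20) > A (99/7=14.14) > G (287/38=7.55) > C (213/31=6.87) > F (118/18=6.56) > D (172/35=4.91) > B (123/29=4.24) > E (42/37=1.14)
Fill: take H (10 @ 232) → take A (7 @ 99) → take G (38 @ 287) → take 11/31 of C → 75.58; 66/66 used.
Total value = 693.58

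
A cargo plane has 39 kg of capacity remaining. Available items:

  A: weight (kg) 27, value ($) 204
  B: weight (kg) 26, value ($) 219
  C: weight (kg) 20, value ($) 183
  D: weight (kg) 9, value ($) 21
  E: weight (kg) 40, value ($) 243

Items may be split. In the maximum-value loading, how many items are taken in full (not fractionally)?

Sort by value per unit weight and fill in that order.
Ratios (sorted): C 9.15, B 8.42, A 7.56, E 6.08, D 2.33
take C (20 @ 183); take 19/26 of B → 160.04. Capacity used 39/39.
1 item(s) taken whole; one partial (take 19/26 of B).

1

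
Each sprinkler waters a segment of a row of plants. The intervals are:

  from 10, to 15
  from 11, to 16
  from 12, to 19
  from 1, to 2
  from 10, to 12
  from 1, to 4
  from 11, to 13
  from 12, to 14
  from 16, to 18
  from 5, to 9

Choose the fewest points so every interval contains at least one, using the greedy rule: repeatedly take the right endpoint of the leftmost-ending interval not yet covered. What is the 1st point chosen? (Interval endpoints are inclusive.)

2

Sorted: [1,2] [1,4] [5,9] [10,12] [11,13] [12,14] [10,15] [11,16] [16,18] [12,19]
{[1,2],[1,4]} hit by 2; {[5,9]} hit by 9; {[10,12],[11,13],[12,14],[10,15],[11,16]} hit by 12; {[16,18],[12,19]} hit by 18.
Points: 2, 9, 12, 18 (4 total).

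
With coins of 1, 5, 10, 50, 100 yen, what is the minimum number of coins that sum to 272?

Greedy: take as many of the largest coin as possible, then repeat with the remainder.
272 − 2×100→72 − 1×50→22 − 2×10→2 − 2×1→0
Total coins = 2 + 1 + 2 + 2 = 7

7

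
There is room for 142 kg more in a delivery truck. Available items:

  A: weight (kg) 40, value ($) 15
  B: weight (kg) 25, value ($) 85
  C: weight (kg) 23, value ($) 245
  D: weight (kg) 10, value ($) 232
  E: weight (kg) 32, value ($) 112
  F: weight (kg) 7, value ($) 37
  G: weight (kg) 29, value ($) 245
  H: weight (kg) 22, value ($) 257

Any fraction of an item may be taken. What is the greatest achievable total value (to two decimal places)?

1192.60

Order: D (232/10=23.20) > H (257/22=11.68) > C (245/23=10.65) > G (245/29=8.45) > F (37/7=5.29) > E (112/32=3.50) > B (85/25=3.40) > A (15/40=0.38)
Fill: take D (10 @ 232) → take H (22 @ 257) → take C (23 @ 245) → take G (29 @ 245) → take F (7 @ 37) → take E (32 @ 112) → take 19/25 of B → 64.60; 142/142 used.
Total value = 1192.60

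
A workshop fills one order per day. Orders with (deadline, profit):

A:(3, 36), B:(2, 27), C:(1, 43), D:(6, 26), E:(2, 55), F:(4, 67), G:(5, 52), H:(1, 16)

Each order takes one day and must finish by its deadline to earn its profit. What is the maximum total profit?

279

Sort by profit descending; place each in the latest free slot ≤ its deadline.
Profit order: F=67 E=55 G=52 C=43 A=36 B=27 D=26 H=16
Assign: F→slot 4, E→slot 2, G→slot 5, C→slot 1, A→slot 3, B skipped, D→slot 6, H skipped.
Slots: [1:C] [2:E] [3:A] [4:F] [5:G] [6:D]
Profit = 43 + 55 + 36 + 67 + 52 + 26 = 279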